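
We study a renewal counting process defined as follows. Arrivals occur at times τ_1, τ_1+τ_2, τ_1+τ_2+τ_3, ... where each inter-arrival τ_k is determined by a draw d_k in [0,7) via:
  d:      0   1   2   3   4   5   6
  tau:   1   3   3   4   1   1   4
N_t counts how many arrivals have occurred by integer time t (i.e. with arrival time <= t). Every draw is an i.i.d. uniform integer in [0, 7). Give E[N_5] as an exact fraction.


32905/16807

Inter-arrival values over d=0..6: [1, 3, 3, 4, 1, 1, 4]
Each d has probability 1/7, so the pmf of τ is: f(1) = 3/7, f(3) = 2/7, f(4) = 2/7
Renewal equation for m(n) = E[N_n]: condition on τ_1 = k (if k <= n, one arrival plus a fresh copy on the remaining n−k steps): m(n) = F(n) + Σ_{k<=n} f(k)·m(n−k), where F(n) = P(τ <= n) and m(0) = 0
m(1) = F(1) = 3/7
m(2) = F(2) + f(1)·m(1) = 3/7 + 3/7·3/7 = 30/49
m(3) = F(3) + f(1)·m(2) = 5/7 + 3/7·30/49 = 335/343
m(4) = F(4) + f(1)·m(3) + f(3)·m(1) = 1 + 3/7·335/343 + 2/7·3/7 = 3700/2401
m(5) = F(5) + f(1)·m(4) + f(3)·m(2) + f(4)·m(1) = 1 + 3/7·3700/2401 + 2/7·30/49 + 2/7·3/7 = 32905/16807
E[N_5] = m(5) = 32905/16807


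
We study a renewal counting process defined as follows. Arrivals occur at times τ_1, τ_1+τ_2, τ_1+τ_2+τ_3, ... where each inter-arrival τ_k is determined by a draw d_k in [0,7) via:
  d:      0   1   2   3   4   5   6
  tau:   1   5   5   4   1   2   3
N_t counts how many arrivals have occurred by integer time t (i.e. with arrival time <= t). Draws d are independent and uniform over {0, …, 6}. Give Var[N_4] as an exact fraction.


Inter-arrival values over d=0..6: [1, 5, 5, 4, 1, 2, 3]
Each d has probability 1/7, so the pmf of τ is: f(1) = 2/7, f(2) = 1/7, f(3) = 1/7, f(4) = 1/7, f(5) = 2/7
Let p_n(j) = P(N_n = j), with p_0 = [1]. Condition on τ_1: p_n(0) = P(τ > n), and for j >= 1, p_n(j) = Σ_{k<=n} f(k)·p_{n−k}(j−1)
p_1 = [5/7, 2/7]  (j = 0..1)
p_2 = [4/7, 17/49, 4/49]  (j = 0..2)
p_3 = [3/7, 20/49, 48/343, 8/343]  (j = 0..3)
p_4 = [2/7, 22/49, 71/343, 124/2401, 16/2401]  (j = 0..4)
E[N_4] = Σ j·p_4(j) = 2508/2401;  E[N_4²] = Σ j²·p_4(j) = 634/343
Var[N_4] = 634/343 − (2508/2401)² = 4365574/5764801

4365574/5764801


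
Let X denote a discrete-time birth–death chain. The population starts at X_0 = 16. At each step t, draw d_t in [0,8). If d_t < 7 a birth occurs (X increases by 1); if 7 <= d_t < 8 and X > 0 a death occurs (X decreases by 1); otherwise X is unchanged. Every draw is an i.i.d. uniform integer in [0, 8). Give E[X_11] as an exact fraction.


X can drop by at most 1 per step and X_0 = 16 > T = 11, so X_t >= 16 − t >= 5 > 0 for every t <= 11: the floor at 0 (the 'and X > 0' condition) never binds. Hence X_11 = X_0 + Σ_{t<11} Y_t with i.i.d. increments Y_t = y(d_t) ∈ {+1, −1, 0}.
Outcome values over d=0..7: [1, 1, 1, 1, 1, 1, 1, -1]
Σy = 6, Σy² = 8, M = 8
μ = 6/8 = 3/4,  σ² = 8/8 − (3/4)² = 7/16
E[X_11] = 16 + 11·(3/4) = 97/4

97/4


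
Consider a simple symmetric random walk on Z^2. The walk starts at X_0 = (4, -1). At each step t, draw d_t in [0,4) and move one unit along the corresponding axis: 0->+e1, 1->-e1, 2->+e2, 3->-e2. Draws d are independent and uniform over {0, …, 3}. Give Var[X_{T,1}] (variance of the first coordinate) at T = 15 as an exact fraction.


Outcome values over d=0..3: [1, -1, 0, 0]
Σy = 0, Σy² = 2, M = 4
μ = 0/4 = 0,  σ² = 2/4 − (0)² = 1/2
Independent increments: Var[X_15] = 15·σ² = 15·(1/2) = 15/2

15/2


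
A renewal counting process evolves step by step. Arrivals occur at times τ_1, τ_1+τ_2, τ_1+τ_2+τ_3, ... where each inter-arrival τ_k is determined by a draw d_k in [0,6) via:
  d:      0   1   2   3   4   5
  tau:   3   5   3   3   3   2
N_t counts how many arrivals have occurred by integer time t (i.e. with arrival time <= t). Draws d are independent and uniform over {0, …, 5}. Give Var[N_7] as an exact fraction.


12791/46656

Inter-arrival values over d=0..5: [3, 5, 3, 3, 3, 2]
Each d has probability 1/6, so the pmf of τ is: f(2) = 1/6, f(3) = 2/3, f(5) = 1/6
Let p_n(j) = P(N_n = j), with p_0 = [1]. Condition on τ_1: p_n(0) = P(τ > n), and for j >= 1, p_n(j) = Σ_{k<=n} f(k)·p_{n−k}(j−1)
p_1 = [1]  (j = 0)
p_2 = [5/6, 1/6]  (j = 0..1)
p_3 = [1/6, 5/6]  (j = 0..1)
p_4 = [1/6, 29/36, 1/36]  (j = 0..2)
p_5 = [0, 3/4, 1/4]  (j = 0..2)
p_6 = [0, 11/36, 149/216, 1/216]  (j = 0..3)
p_7 = [0, 1/4, 149/216, 13/216]  (j = 0..3)
E[N_7] = Σ j·p_7(j) = 391/216;  E[N_7²] = Σ j²·p_7(j) = 767/216
Var[N_7] = 767/216 − (391/216)² = 12791/46656


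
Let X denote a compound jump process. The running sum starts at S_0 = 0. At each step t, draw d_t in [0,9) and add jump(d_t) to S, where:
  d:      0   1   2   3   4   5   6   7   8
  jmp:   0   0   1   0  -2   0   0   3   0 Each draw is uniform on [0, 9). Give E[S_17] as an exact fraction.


Outcome values over d=0..8: [0, 0, 1, 0, -2, 0, 0, 3, 0]
Σy = 2, Σy² = 14, M = 9
μ = 2/9 = 2/9,  σ² = 14/9 − (2/9)² = 122/81
E[S_17] = 0 + 17·(2/9) = 34/9

34/9


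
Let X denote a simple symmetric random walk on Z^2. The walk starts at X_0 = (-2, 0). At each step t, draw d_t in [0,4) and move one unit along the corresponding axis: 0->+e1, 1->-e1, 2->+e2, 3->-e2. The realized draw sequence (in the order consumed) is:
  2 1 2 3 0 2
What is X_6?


(-2, 2)

t=0: X=(-2, 0), d=2 → +e2, X_1=(-2, 1)
t=1: X=(-2, 1), d=1 → -e1, X_2=(-3, 1)
t=2: X=(-3, 1), d=2 → +e2, X_3=(-3, 2)
t=3: X=(-3, 2), d=3 → -e2, X_4=(-3, 1)
t=4: X=(-3, 1), d=0 → +e1, X_5=(-2, 1)
t=5: X=(-2, 1), d=2 → +e2, X_6=(-2, 2)


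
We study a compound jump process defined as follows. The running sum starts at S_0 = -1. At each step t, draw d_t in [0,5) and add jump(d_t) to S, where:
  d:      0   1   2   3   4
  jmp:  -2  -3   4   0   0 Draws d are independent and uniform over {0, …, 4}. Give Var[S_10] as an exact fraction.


288/5

Outcome values over d=0..4: [-2, -3, 4, 0, 0]
Σy = -1, Σy² = 29, M = 5
μ = -1/5 = -1/5,  σ² = 29/5 − (-1/5)² = 144/25
Independent increments: Var[S_10] = 10·σ² = 10·(144/25) = 288/5


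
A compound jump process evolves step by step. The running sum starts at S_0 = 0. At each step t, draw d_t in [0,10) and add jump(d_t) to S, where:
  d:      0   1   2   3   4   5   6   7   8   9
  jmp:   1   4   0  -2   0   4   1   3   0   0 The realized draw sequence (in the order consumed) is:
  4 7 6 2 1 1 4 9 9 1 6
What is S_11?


t=0: S=0, d=4, jump=0, S_1=0
t=1: S=0, d=7, jump=3, S_2=3
t=2: S=3, d=6, jump=1, S_3=4
t=3: S=4, d=2, jump=0, S_4=4
t=4: S=4, d=1, jump=4, S_5=8
t=5: S=8, d=1, jump=4, S_6=12
t=6: S=12, d=4, jump=0, S_7=12
t=7: S=12, d=9, jump=0, S_8=12
t=8: S=12, d=9, jump=0, S_9=12
t=9: S=12, d=1, jump=4, S_10=16
t=10: S=16, d=6, jump=1, S_11=17

17


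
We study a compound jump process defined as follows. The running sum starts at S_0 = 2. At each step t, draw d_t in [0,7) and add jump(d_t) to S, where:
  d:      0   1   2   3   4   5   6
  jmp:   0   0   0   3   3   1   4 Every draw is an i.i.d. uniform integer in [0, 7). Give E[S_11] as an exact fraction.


135/7

Outcome values over d=0..6: [0, 0, 0, 3, 3, 1, 4]
Σy = 11, Σy² = 35, M = 7
μ = 11/7 = 11/7,  σ² = 35/7 − (11/7)² = 124/49
E[S_11] = 2 + 11·(11/7) = 135/7


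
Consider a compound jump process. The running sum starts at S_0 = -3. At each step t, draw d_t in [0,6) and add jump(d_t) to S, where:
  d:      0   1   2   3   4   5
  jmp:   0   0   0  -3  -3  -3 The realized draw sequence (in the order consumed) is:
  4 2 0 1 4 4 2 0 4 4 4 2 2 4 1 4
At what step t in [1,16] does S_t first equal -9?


5

t=0: S=-3, d=4, jump=-3, S_1=-6
t=1: S=-6, d=2, jump=0, S_2=-6
t=2: S=-6, d=0, jump=0, S_3=-6
t=3: S=-6, d=1, jump=0, S_4=-6
t=4: S=-6, d=4, jump=-3, S_5=-9
t=5: S=-9, d=4, jump=-3, S_6=-12
t=6: S=-12, d=2, jump=0, S_7=-12
t=7: S=-12, d=0, jump=0, S_8=-12
t=8: S=-12, d=4, jump=-3, S_9=-15
t=9: S=-15, d=4, jump=-3, S_10=-18
t=10: S=-18, d=4, jump=-3, S_11=-21
t=11: S=-21, d=2, jump=0, S_12=-21
t=12: S=-21, d=2, jump=0, S_13=-21
t=13: S=-21, d=4, jump=-3, S_14=-24
t=14: S=-24, d=1, jump=0, S_15=-24
t=15: S=-24, d=4, jump=-3, S_16=-27


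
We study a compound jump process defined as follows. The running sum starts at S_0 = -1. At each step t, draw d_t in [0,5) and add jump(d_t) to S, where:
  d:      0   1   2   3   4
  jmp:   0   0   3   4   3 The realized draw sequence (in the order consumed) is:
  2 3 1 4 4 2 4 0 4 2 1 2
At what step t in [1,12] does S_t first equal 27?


12

t=0: S=-1, d=2, jump=3, S_1=2
t=1: S=2, d=3, jump=4, S_2=6
t=2: S=6, d=1, jump=0, S_3=6
t=3: S=6, d=4, jump=3, S_4=9
t=4: S=9, d=4, jump=3, S_5=12
t=5: S=12, d=2, jump=3, S_6=15
t=6: S=15, d=4, jump=3, S_7=18
t=7: S=18, d=0, jump=0, S_8=18
t=8: S=18, d=4, jump=3, S_9=21
t=9: S=21, d=2, jump=3, S_10=24
t=10: S=24, d=1, jump=0, S_11=24
t=11: S=24, d=2, jump=3, S_12=27


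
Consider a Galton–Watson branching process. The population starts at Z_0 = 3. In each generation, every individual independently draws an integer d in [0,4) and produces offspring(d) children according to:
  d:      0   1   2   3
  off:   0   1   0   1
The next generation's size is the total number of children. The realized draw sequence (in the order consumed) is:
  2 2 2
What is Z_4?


gen 0: Z_0=3, draws=[2, 2, 2], offspring=[0, 0, 0], Z_1=0
gen 1: Z_1=0, draws=[], offspring=[], Z_2=0
gen 2: Z_2=0, draws=[], offspring=[], Z_3=0
gen 3: Z_3=0, draws=[], offspring=[], Z_4=0

0


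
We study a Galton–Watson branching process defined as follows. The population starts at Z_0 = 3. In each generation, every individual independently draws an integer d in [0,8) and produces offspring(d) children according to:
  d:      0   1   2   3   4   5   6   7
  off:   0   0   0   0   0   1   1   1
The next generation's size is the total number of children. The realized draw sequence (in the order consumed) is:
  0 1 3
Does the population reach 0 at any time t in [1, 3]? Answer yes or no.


gen 0: Z_0=3, draws=[0, 1, 3], offspring=[0, 0, 0], Z_1=0
gen 1: Z_1=0, draws=[], offspring=[], Z_2=0
gen 2: Z_2=0, draws=[], offspring=[], Z_3=0

yes


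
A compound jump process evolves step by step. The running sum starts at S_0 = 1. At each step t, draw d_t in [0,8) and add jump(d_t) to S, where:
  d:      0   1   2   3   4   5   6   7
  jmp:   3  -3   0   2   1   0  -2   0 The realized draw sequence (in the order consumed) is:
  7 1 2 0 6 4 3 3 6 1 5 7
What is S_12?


-1

t=0: S=1, d=7, jump=0, S_1=1
t=1: S=1, d=1, jump=-3, S_2=-2
t=2: S=-2, d=2, jump=0, S_3=-2
t=3: S=-2, d=0, jump=3, S_4=1
t=4: S=1, d=6, jump=-2, S_5=-1
t=5: S=-1, d=4, jump=1, S_6=0
t=6: S=0, d=3, jump=2, S_7=2
t=7: S=2, d=3, jump=2, S_8=4
t=8: S=4, d=6, jump=-2, S_9=2
t=9: S=2, d=1, jump=-3, S_10=-1
t=10: S=-1, d=5, jump=0, S_11=-1
t=11: S=-1, d=7, jump=0, S_12=-1


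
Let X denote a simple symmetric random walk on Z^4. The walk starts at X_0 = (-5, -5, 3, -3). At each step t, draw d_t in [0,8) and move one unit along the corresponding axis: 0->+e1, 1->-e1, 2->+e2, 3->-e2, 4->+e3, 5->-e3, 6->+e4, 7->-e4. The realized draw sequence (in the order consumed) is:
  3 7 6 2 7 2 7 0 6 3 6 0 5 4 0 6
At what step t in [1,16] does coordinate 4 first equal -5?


7

t=0: X=(-5, -5, 3, -3), d=3 → -e2, X_1=(-5, -6, 3, -3)
t=1: X=(-5, -6, 3, -3), d=7 → -e4, X_2=(-5, -6, 3, -4)
t=2: X=(-5, -6, 3, -4), d=6 → +e4, X_3=(-5, -6, 3, -3)
t=3: X=(-5, -6, 3, -3), d=2 → +e2, X_4=(-5, -5, 3, -3)
t=4: X=(-5, -5, 3, -3), d=7 → -e4, X_5=(-5, -5, 3, -4)
t=5: X=(-5, -5, 3, -4), d=2 → +e2, X_6=(-5, -4, 3, -4)
t=6: X=(-5, -4, 3, -4), d=7 → -e4, X_7=(-5, -4, 3, -5)
t=7: X=(-5, -4, 3, -5), d=0 → +e1, X_8=(-4, -4, 3, -5)
t=8: X=(-4, -4, 3, -5), d=6 → +e4, X_9=(-4, -4, 3, -4)
t=9: X=(-4, -4, 3, -4), d=3 → -e2, X_10=(-4, -5, 3, -4)
t=10: X=(-4, -5, 3, -4), d=6 → +e4, X_11=(-4, -5, 3, -3)
t=11: X=(-4, -5, 3, -3), d=0 → +e1, X_12=(-3, -5, 3, -3)
t=12: X=(-3, -5, 3, -3), d=5 → -e3, X_13=(-3, -5, 2, -3)
t=13: X=(-3, -5, 2, -3), d=4 → +e3, X_14=(-3, -5, 3, -3)
t=14: X=(-3, -5, 3, -3), d=0 → +e1, X_15=(-2, -5, 3, -3)
t=15: X=(-2, -5, 3, -3), d=6 → +e4, X_16=(-2, -5, 3, -2)


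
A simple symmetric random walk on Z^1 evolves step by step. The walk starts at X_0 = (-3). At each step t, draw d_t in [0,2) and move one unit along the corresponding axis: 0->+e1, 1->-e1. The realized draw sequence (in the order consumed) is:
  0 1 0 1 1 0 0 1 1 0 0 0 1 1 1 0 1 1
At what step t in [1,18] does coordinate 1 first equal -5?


t=0: X=(-3), d=0 → +e1, X_1=(-2)
t=1: X=(-2), d=1 → -e1, X_2=(-3)
t=2: X=(-3), d=0 → +e1, X_3=(-2)
t=3: X=(-2), d=1 → -e1, X_4=(-3)
t=4: X=(-3), d=1 → -e1, X_5=(-4)
t=5: X=(-4), d=0 → +e1, X_6=(-3)
t=6: X=(-3), d=0 → +e1, X_7=(-2)
t=7: X=(-2), d=1 → -e1, X_8=(-3)
t=8: X=(-3), d=1 → -e1, X_9=(-4)
t=9: X=(-4), d=0 → +e1, X_10=(-3)
t=10: X=(-3), d=0 → +e1, X_11=(-2)
t=11: X=(-2), d=0 → +e1, X_12=(-1)
t=12: X=(-1), d=1 → -e1, X_13=(-2)
t=13: X=(-2), d=1 → -e1, X_14=(-3)
t=14: X=(-3), d=1 → -e1, X_15=(-4)
t=15: X=(-4), d=0 → +e1, X_16=(-3)
t=16: X=(-3), d=1 → -e1, X_17=(-4)
t=17: X=(-4), d=1 → -e1, X_18=(-5)

18


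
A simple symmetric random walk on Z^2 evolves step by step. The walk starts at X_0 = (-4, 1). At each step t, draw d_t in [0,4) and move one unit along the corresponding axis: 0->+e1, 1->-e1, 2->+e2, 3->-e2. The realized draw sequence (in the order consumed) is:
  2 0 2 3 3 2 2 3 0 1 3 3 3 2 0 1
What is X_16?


t=0: X=(-4, 1), d=2 → +e2, X_1=(-4, 2)
t=1: X=(-4, 2), d=0 → +e1, X_2=(-3, 2)
t=2: X=(-3, 2), d=2 → +e2, X_3=(-3, 3)
t=3: X=(-3, 3), d=3 → -e2, X_4=(-3, 2)
t=4: X=(-3, 2), d=3 → -e2, X_5=(-3, 1)
t=5: X=(-3, 1), d=2 → +e2, X_6=(-3, 2)
t=6: X=(-3, 2), d=2 → +e2, X_7=(-3, 3)
t=7: X=(-3, 3), d=3 → -e2, X_8=(-3, 2)
t=8: X=(-3, 2), d=0 → +e1, X_9=(-2, 2)
t=9: X=(-2, 2), d=1 → -e1, X_10=(-3, 2)
t=10: X=(-3, 2), d=3 → -e2, X_11=(-3, 1)
t=11: X=(-3, 1), d=3 → -e2, X_12=(-3, 0)
t=12: X=(-3, 0), d=3 → -e2, X_13=(-3, -1)
t=13: X=(-3, -1), d=2 → +e2, X_14=(-3, 0)
t=14: X=(-3, 0), d=0 → +e1, X_15=(-2, 0)
t=15: X=(-2, 0), d=1 → -e1, X_16=(-3, 0)

(-3, 0)


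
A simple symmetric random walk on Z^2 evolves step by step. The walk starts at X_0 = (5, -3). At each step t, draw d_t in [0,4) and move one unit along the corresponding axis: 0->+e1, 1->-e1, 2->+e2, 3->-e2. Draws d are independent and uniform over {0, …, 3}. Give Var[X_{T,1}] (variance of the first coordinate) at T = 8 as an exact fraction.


4

Outcome values over d=0..3: [1, -1, 0, 0]
Σy = 0, Σy² = 2, M = 4
μ = 0/4 = 0,  σ² = 2/4 − (0)² = 1/2
Independent increments: Var[X_8] = 8·σ² = 8·(1/2) = 4


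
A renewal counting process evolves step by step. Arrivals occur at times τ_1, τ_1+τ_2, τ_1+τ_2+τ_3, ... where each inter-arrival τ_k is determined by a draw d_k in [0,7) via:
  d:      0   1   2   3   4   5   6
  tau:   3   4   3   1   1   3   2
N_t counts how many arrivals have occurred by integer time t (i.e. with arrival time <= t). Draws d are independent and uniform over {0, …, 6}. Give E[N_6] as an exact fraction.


Inter-arrival values over d=0..6: [3, 4, 3, 1, 1, 3, 2]
Each d has probability 1/7, so the pmf of τ is: f(1) = 2/7, f(2) = 1/7, f(3) = 3/7, f(4) = 1/7
Renewal equation for m(n) = E[N_n]: condition on τ_1 = k (if k <= n, one arrival plus a fresh copy on the remaining n−k steps): m(n) = F(n) + Σ_{k<=n} f(k)·m(n−k), where F(n) = P(τ <= n) and m(0) = 0
m(1) = F(1) = 2/7
m(2) = F(2) + f(1)·m(1) = 3/7 + 2/7·2/7 = 25/49
m(3) = F(3) + f(1)·m(2) + f(2)·m(1) = 6/7 + 2/7·25/49 + 1/7·2/7 = 358/343
m(4) = F(4) + f(1)·m(3) + f(2)·m(2) + f(3)·m(1) = 1 + 2/7·358/343 + 1/7·25/49 + 3/7·2/7 = 3586/2401
m(5) = F(5) + f(1)·m(4) + f(2)·m(3) + f(3)·m(2) + f(4)·m(1) = 1 + 2/7·3586/2401 + 1/7·358/343 + 3/7·25/49 + 1/7·2/7 = 30846/16807
m(6) = F(6) + f(1)·m(5) + f(2)·m(4) + f(3)·m(3) + f(4)·m(2) = 1 + 2/7·30846/16807 + 1/7·3586/2401 + 3/7·358/343 + 1/7·25/49 = 265644/117649
E[N_6] = m(6) = 265644/117649

265644/117649


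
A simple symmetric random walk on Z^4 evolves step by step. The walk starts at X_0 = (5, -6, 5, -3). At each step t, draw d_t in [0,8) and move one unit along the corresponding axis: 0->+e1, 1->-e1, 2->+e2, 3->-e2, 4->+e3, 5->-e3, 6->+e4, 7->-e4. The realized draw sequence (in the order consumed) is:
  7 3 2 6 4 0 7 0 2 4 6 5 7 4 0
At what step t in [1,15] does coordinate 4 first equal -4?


t=0: X=(5, -6, 5, -3), d=7 → -e4, X_1=(5, -6, 5, -4)
t=1: X=(5, -6, 5, -4), d=3 → -e2, X_2=(5, -7, 5, -4)
t=2: X=(5, -7, 5, -4), d=2 → +e2, X_3=(5, -6, 5, -4)
t=3: X=(5, -6, 5, -4), d=6 → +e4, X_4=(5, -6, 5, -3)
t=4: X=(5, -6, 5, -3), d=4 → +e3, X_5=(5, -6, 6, -3)
t=5: X=(5, -6, 6, -3), d=0 → +e1, X_6=(6, -6, 6, -3)
t=6: X=(6, -6, 6, -3), d=7 → -e4, X_7=(6, -6, 6, -4)
t=7: X=(6, -6, 6, -4), d=0 → +e1, X_8=(7, -6, 6, -4)
t=8: X=(7, -6, 6, -4), d=2 → +e2, X_9=(7, -5, 6, -4)
t=9: X=(7, -5, 6, -4), d=4 → +e3, X_10=(7, -5, 7, -4)
t=10: X=(7, -5, 7, -4), d=6 → +e4, X_11=(7, -5, 7, -3)
t=11: X=(7, -5, 7, -3), d=5 → -e3, X_12=(7, -5, 6, -3)
t=12: X=(7, -5, 6, -3), d=7 → -e4, X_13=(7, -5, 6, -4)
t=13: X=(7, -5, 6, -4), d=4 → +e3, X_14=(7, -5, 7, -4)
t=14: X=(7, -5, 7, -4), d=0 → +e1, X_15=(8, -5, 7, -4)

1


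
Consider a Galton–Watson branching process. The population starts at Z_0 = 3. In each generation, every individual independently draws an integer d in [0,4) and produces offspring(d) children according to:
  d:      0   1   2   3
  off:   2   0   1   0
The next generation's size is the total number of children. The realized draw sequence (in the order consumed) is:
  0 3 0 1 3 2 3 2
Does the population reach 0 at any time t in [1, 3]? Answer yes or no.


gen 0: Z_0=3, draws=[0, 3, 0], offspring=[2, 0, 2], Z_1=4
gen 1: Z_1=4, draws=[1, 3, 2, 3], offspring=[0, 0, 1, 0], Z_2=1
gen 2: Z_2=1, draws=[2], offspring=[1], Z_3=1

no


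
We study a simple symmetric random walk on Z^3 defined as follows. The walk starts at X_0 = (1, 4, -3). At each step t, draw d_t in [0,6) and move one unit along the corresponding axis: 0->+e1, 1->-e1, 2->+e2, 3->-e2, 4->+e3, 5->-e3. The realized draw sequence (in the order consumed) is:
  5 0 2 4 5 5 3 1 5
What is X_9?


t=0: X=(1, 4, -3), d=5 → -e3, X_1=(1, 4, -4)
t=1: X=(1, 4, -4), d=0 → +e1, X_2=(2, 4, -4)
t=2: X=(2, 4, -4), d=2 → +e2, X_3=(2, 5, -4)
t=3: X=(2, 5, -4), d=4 → +e3, X_4=(2, 5, -3)
t=4: X=(2, 5, -3), d=5 → -e3, X_5=(2, 5, -4)
t=5: X=(2, 5, -4), d=5 → -e3, X_6=(2, 5, -5)
t=6: X=(2, 5, -5), d=3 → -e2, X_7=(2, 4, -5)
t=7: X=(2, 4, -5), d=1 → -e1, X_8=(1, 4, -5)
t=8: X=(1, 4, -5), d=5 → -e3, X_9=(1, 4, -6)

(1, 4, -6)


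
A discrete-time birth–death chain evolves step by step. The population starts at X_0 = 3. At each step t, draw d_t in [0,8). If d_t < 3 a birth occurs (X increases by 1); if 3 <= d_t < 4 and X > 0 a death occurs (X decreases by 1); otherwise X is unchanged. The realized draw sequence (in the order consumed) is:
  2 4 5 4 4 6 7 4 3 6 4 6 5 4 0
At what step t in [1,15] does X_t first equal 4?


1

t=0: X=3, d=2 → birth, X_1=4
t=1: X=4, d=4 → hold, X_2=4
t=2: X=4, d=5 → hold, X_3=4
t=3: X=4, d=4 → hold, X_4=4
t=4: X=4, d=4 → hold, X_5=4
t=5: X=4, d=6 → hold, X_6=4
t=6: X=4, d=7 → hold, X_7=4
t=7: X=4, d=4 → hold, X_8=4
t=8: X=4, d=3 → death, X_9=3
t=9: X=3, d=6 → hold, X_10=3
t=10: X=3, d=4 → hold, X_11=3
t=11: X=3, d=6 → hold, X_12=3
t=12: X=3, d=5 → hold, X_13=3
t=13: X=3, d=4 → hold, X_14=3
t=14: X=3, d=0 → birth, X_15=4


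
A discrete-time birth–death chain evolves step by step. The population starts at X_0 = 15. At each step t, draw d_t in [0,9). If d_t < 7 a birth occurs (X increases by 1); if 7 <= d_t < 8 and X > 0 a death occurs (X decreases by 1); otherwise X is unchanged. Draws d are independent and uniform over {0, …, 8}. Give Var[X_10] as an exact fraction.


40/9

X can drop by at most 1 per step and X_0 = 15 > T = 10, so X_t >= 15 − t >= 5 > 0 for every t <= 10: the floor at 0 (the 'and X > 0' condition) never binds. Hence X_10 = X_0 + Σ_{t<10} Y_t with i.i.d. increments Y_t = y(d_t) ∈ {+1, −1, 0}.
Outcome values over d=0..8: [1, 1, 1, 1, 1, 1, 1, -1, 0]
Σy = 6, Σy² = 8, M = 9
μ = 6/9 = 2/3,  σ² = 8/9 − (2/3)² = 4/9
Independent increments: Var[X_10] = 10·σ² = 10·(4/9) = 40/9


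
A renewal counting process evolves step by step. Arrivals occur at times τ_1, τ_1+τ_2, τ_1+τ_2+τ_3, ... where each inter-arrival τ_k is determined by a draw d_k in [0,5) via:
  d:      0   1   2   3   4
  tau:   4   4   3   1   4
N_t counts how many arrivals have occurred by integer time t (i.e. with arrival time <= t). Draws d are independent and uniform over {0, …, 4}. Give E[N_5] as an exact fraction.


4356/3125

Inter-arrival values over d=0..4: [4, 4, 3, 1, 4]
Each d has probability 1/5, so the pmf of τ is: f(1) = 1/5, f(3) = 1/5, f(4) = 3/5
Renewal equation for m(n) = E[N_n]: condition on τ_1 = k (if k <= n, one arrival plus a fresh copy on the remaining n−k steps): m(n) = F(n) + Σ_{k<=n} f(k)·m(n−k), where F(n) = P(τ <= n) and m(0) = 0
m(1) = F(1) = 1/5
m(2) = F(2) + f(1)·m(1) = 1/5 + 1/5·1/5 = 6/25
m(3) = F(3) + f(1)·m(2) = 2/5 + 1/5·6/25 = 56/125
m(4) = F(4) + f(1)·m(3) + f(3)·m(1) = 1 + 1/5·56/125 + 1/5·1/5 = 706/625
m(5) = F(5) + f(1)·m(4) + f(3)·m(2) + f(4)·m(1) = 1 + 1/5·706/625 + 1/5·6/25 + 3/5·1/5 = 4356/3125
E[N_5] = m(5) = 4356/3125


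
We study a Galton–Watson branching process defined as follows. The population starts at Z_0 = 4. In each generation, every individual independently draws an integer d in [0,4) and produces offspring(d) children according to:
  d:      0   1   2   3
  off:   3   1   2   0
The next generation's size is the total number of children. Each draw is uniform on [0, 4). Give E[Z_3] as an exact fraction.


27/2

Outcome values over d=0..3: [3, 1, 2, 0]
Σy = 6, Σy² = 14, M = 4
μ = 6/4 = 3/2,  σ² = 14/4 − (3/2)² = 5/4
E[Z_0] = 4
E[Z_1] = 3/2·E[Z_0] = 6
E[Z_2] = 3/2·E[Z_1] = 9
E[Z_3] = 3/2·E[Z_2] = 27/2


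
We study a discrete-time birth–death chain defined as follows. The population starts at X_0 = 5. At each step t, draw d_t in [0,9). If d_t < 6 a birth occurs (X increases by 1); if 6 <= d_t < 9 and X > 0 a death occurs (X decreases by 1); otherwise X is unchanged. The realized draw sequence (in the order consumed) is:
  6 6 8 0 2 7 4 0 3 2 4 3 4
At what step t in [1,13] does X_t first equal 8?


t=0: X=5, d=6 → death, X_1=4
t=1: X=4, d=6 → death, X_2=3
t=2: X=3, d=8 → death, X_3=2
t=3: X=2, d=0 → birth, X_4=3
t=4: X=3, d=2 → birth, X_5=4
t=5: X=4, d=7 → death, X_6=3
t=6: X=3, d=4 → birth, X_7=4
t=7: X=4, d=0 → birth, X_8=5
t=8: X=5, d=3 → birth, X_9=6
t=9: X=6, d=2 → birth, X_10=7
t=10: X=7, d=4 → birth, X_11=8
t=11: X=8, d=3 → birth, X_12=9
t=12: X=9, d=4 → birth, X_13=10

11


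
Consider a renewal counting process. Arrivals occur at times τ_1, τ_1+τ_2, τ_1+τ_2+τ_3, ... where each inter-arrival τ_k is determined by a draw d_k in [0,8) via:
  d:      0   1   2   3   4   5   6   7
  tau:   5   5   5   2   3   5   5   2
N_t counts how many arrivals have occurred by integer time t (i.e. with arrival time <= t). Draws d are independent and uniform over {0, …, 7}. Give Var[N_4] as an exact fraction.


95/256

Inter-arrival values over d=0..7: [5, 5, 5, 2, 3, 5, 5, 2]
Each d has probability 1/8, so the pmf of τ is: f(2) = 1/4, f(3) = 1/8, f(5) = 5/8
Let p_n(j) = P(N_n = j), with p_0 = [1]. Condition on τ_1: p_n(0) = P(τ > n), and for j >= 1, p_n(j) = Σ_{k<=n} f(k)·p_{n−k}(j−1)
p_1 = [1]  (j = 0)
p_2 = [3/4, 1/4]  (j = 0..1)
p_3 = [5/8, 3/8]  (j = 0..1)
p_4 = [5/8, 5/16, 1/16]  (j = 0..2)
E[N_4] = Σ j·p_4(j) = 7/16;  E[N_4²] = Σ j²·p_4(j) = 9/16
Var[N_4] = 9/16 − (7/16)² = 95/256


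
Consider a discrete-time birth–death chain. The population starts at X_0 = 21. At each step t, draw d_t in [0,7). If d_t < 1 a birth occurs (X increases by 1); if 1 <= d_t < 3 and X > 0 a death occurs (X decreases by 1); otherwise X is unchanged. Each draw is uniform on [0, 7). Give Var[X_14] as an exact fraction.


40/7

X can drop by at most 1 per step and X_0 = 21 > T = 14, so X_t >= 21 − t >= 7 > 0 for every t <= 14: the floor at 0 (the 'and X > 0' condition) never binds. Hence X_14 = X_0 + Σ_{t<14} Y_t with i.i.d. increments Y_t = y(d_t) ∈ {+1, −1, 0}.
Outcome values over d=0..6: [1, -1, -1, 0, 0, 0, 0]
Σy = -1, Σy² = 3, M = 7
μ = -1/7 = -1/7,  σ² = 3/7 − (-1/7)² = 20/49
Independent increments: Var[X_14] = 14·σ² = 14·(20/49) = 40/7


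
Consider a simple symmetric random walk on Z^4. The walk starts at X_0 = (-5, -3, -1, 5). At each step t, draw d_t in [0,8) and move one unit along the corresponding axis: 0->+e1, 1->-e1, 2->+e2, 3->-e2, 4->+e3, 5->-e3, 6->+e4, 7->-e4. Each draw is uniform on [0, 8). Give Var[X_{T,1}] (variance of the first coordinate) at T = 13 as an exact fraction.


13/4

Outcome values over d=0..7: [1, -1, 0, 0, 0, 0, 0, 0]
Σy = 0, Σy² = 2, M = 8
μ = 0/8 = 0,  σ² = 2/8 − (0)² = 1/4
Independent increments: Var[X_13] = 13·σ² = 13·(1/4) = 13/4


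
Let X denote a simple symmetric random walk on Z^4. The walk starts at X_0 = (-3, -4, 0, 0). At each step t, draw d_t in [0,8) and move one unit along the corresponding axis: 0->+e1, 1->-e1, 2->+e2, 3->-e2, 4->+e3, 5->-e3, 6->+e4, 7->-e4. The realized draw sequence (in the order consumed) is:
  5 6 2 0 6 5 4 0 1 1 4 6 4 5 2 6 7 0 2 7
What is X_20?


(-2, -1, 0, 2)

t=0: X=(-3, -4, 0, 0), d=5 → -e3, X_1=(-3, -4, -1, 0)
t=1: X=(-3, -4, -1, 0), d=6 → +e4, X_2=(-3, -4, -1, 1)
t=2: X=(-3, -4, -1, 1), d=2 → +e2, X_3=(-3, -3, -1, 1)
t=3: X=(-3, -3, -1, 1), d=0 → +e1, X_4=(-2, -3, -1, 1)
t=4: X=(-2, -3, -1, 1), d=6 → +e4, X_5=(-2, -3, -1, 2)
t=5: X=(-2, -3, -1, 2), d=5 → -e3, X_6=(-2, -3, -2, 2)
t=6: X=(-2, -3, -2, 2), d=4 → +e3, X_7=(-2, -3, -1, 2)
t=7: X=(-2, -3, -1, 2), d=0 → +e1, X_8=(-1, -3, -1, 2)
t=8: X=(-1, -3, -1, 2), d=1 → -e1, X_9=(-2, -3, -1, 2)
t=9: X=(-2, -3, -1, 2), d=1 → -e1, X_10=(-3, -3, -1, 2)
t=10: X=(-3, -3, -1, 2), d=4 → +e3, X_11=(-3, -3, 0, 2)
t=11: X=(-3, -3, 0, 2), d=6 → +e4, X_12=(-3, -3, 0, 3)
t=12: X=(-3, -3, 0, 3), d=4 → +e3, X_13=(-3, -3, 1, 3)
t=13: X=(-3, -3, 1, 3), d=5 → -e3, X_14=(-3, -3, 0, 3)
t=14: X=(-3, -3, 0, 3), d=2 → +e2, X_15=(-3, -2, 0, 3)
t=15: X=(-3, -2, 0, 3), d=6 → +e4, X_16=(-3, -2, 0, 4)
t=16: X=(-3, -2, 0, 4), d=7 → -e4, X_17=(-3, -2, 0, 3)
t=17: X=(-3, -2, 0, 3), d=0 → +e1, X_18=(-2, -2, 0, 3)
t=18: X=(-2, -2, 0, 3), d=2 → +e2, X_19=(-2, -1, 0, 3)
t=19: X=(-2, -1, 0, 3), d=7 → -e4, X_20=(-2, -1, 0, 2)


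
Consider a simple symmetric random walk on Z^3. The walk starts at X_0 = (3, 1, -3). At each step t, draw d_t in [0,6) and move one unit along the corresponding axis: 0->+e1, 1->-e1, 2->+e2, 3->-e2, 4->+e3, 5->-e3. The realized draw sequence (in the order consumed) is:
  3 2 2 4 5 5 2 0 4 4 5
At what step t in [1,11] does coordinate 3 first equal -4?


t=0: X=(3, 1, -3), d=3 → -e2, X_1=(3, 0, -3)
t=1: X=(3, 0, -3), d=2 → +e2, X_2=(3, 1, -3)
t=2: X=(3, 1, -3), d=2 → +e2, X_3=(3, 2, -3)
t=3: X=(3, 2, -3), d=4 → +e3, X_4=(3, 2, -2)
t=4: X=(3, 2, -2), d=5 → -e3, X_5=(3, 2, -3)
t=5: X=(3, 2, -3), d=5 → -e3, X_6=(3, 2, -4)
t=6: X=(3, 2, -4), d=2 → +e2, X_7=(3, 3, -4)
t=7: X=(3, 3, -4), d=0 → +e1, X_8=(4, 3, -4)
t=8: X=(4, 3, -4), d=4 → +e3, X_9=(4, 3, -3)
t=9: X=(4, 3, -3), d=4 → +e3, X_10=(4, 3, -2)
t=10: X=(4, 3, -2), d=5 → -e3, X_11=(4, 3, -3)

6


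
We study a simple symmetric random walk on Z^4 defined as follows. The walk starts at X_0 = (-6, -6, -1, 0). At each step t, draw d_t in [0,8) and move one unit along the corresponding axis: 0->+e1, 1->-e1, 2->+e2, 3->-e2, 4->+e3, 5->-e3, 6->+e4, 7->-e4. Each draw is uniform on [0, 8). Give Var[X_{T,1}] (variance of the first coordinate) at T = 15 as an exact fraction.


15/4

Outcome values over d=0..7: [1, -1, 0, 0, 0, 0, 0, 0]
Σy = 0, Σy² = 2, M = 8
μ = 0/8 = 0,  σ² = 2/8 − (0)² = 1/4
Independent increments: Var[X_15] = 15·σ² = 15·(1/4) = 15/4


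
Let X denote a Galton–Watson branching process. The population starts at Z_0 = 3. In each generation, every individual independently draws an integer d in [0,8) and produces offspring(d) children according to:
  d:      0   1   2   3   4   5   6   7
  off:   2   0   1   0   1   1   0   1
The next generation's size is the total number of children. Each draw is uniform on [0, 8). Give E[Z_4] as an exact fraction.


243/256

Outcome values over d=0..7: [2, 0, 1, 0, 1, 1, 0, 1]
Σy = 6, Σy² = 8, M = 8
μ = 6/8 = 3/4,  σ² = 8/8 − (3/4)² = 7/16
E[Z_0] = 3
E[Z_1] = 3/4·E[Z_0] = 9/4
E[Z_2] = 3/4·E[Z_1] = 27/16
E[Z_3] = 3/4·E[Z_2] = 81/64
E[Z_4] = 3/4·E[Z_3] = 243/256


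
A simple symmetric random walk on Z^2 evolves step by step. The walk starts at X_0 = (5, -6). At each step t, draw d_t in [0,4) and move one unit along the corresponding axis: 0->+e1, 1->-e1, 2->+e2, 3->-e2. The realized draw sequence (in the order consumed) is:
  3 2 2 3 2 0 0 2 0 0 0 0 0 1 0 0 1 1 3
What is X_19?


t=0: X=(5, -6), d=3 → -e2, X_1=(5, -7)
t=1: X=(5, -7), d=2 → +e2, X_2=(5, -6)
t=2: X=(5, -6), d=2 → +e2, X_3=(5, -5)
t=3: X=(5, -5), d=3 → -e2, X_4=(5, -6)
t=4: X=(5, -6), d=2 → +e2, X_5=(5, -5)
t=5: X=(5, -5), d=0 → +e1, X_6=(6, -5)
t=6: X=(6, -5), d=0 → +e1, X_7=(7, -5)
t=7: X=(7, -5), d=2 → +e2, X_8=(7, -4)
t=8: X=(7, -4), d=0 → +e1, X_9=(8, -4)
t=9: X=(8, -4), d=0 → +e1, X_10=(9, -4)
t=10: X=(9, -4), d=0 → +e1, X_11=(10, -4)
t=11: X=(10, -4), d=0 → +e1, X_12=(11, -4)
t=12: X=(11, -4), d=0 → +e1, X_13=(12, -4)
t=13: X=(12, -4), d=1 → -e1, X_14=(11, -4)
t=14: X=(11, -4), d=0 → +e1, X_15=(12, -4)
t=15: X=(12, -4), d=0 → +e1, X_16=(13, -4)
t=16: X=(13, -4), d=1 → -e1, X_17=(12, -4)
t=17: X=(12, -4), d=1 → -e1, X_18=(11, -4)
t=18: X=(11, -4), d=3 → -e2, X_19=(11, -5)

(11, -5)


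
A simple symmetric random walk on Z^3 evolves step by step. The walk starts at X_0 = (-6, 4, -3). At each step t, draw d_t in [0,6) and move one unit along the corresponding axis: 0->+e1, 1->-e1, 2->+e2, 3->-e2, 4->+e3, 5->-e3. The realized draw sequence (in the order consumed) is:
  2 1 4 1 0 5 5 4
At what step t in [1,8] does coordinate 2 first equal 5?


t=0: X=(-6, 4, -3), d=2 → +e2, X_1=(-6, 5, -3)
t=1: X=(-6, 5, -3), d=1 → -e1, X_2=(-7, 5, -3)
t=2: X=(-7, 5, -3), d=4 → +e3, X_3=(-7, 5, -2)
t=3: X=(-7, 5, -2), d=1 → -e1, X_4=(-8, 5, -2)
t=4: X=(-8, 5, -2), d=0 → +e1, X_5=(-7, 5, -2)
t=5: X=(-7, 5, -2), d=5 → -e3, X_6=(-7, 5, -3)
t=6: X=(-7, 5, -3), d=5 → -e3, X_7=(-7, 5, -4)
t=7: X=(-7, 5, -4), d=4 → +e3, X_8=(-7, 5, -3)

1


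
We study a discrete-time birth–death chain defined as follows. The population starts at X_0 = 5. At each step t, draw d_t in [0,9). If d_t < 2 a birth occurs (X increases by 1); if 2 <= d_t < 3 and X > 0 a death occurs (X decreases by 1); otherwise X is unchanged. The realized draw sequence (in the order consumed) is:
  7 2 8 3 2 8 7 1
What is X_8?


4

t=0: X=5, d=7 → hold, X_1=5
t=1: X=5, d=2 → death, X_2=4
t=2: X=4, d=8 → hold, X_3=4
t=3: X=4, d=3 → hold, X_4=4
t=4: X=4, d=2 → death, X_5=3
t=5: X=3, d=8 → hold, X_6=3
t=6: X=3, d=7 → hold, X_7=3
t=7: X=3, d=1 → birth, X_8=4


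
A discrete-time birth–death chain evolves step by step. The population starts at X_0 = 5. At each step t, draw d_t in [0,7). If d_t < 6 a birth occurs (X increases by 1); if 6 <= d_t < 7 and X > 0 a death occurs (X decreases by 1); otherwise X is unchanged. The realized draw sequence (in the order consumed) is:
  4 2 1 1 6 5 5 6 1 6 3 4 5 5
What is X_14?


t=0: X=5, d=4 → birth, X_1=6
t=1: X=6, d=2 → birth, X_2=7
t=2: X=7, d=1 → birth, X_3=8
t=3: X=8, d=1 → birth, X_4=9
t=4: X=9, d=6 → death, X_5=8
t=5: X=8, d=5 → birth, X_6=9
t=6: X=9, d=5 → birth, X_7=10
t=7: X=10, d=6 → death, X_8=9
t=8: X=9, d=1 → birth, X_9=10
t=9: X=10, d=6 → death, X_10=9
t=10: X=9, d=3 → birth, X_11=10
t=11: X=10, d=4 → birth, X_12=11
t=12: X=11, d=5 → birth, X_13=12
t=13: X=12, d=5 → birth, X_14=13

13


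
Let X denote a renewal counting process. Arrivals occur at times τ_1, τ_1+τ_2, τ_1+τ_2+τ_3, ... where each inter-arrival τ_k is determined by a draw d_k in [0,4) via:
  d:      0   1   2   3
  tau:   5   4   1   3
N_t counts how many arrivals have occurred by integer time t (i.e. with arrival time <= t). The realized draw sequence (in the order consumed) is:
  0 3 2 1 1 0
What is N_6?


draw d_1=0: τ_1=5, arrival time A_1=5
draw d_2=3: τ_2=3, arrival time A_2=8
draw d_3=2: τ_3=1, arrival time A_3=9
draw d_4=1: τ_4=4, arrival time A_4=13
draw d_5=1: τ_5=4, arrival time A_5=17
draw d_6=0: τ_6=5, arrival time A_6=22
N_t over t=0..6: 0:0 1:0 2:0 3:0 4:0 5:1 6:1

1


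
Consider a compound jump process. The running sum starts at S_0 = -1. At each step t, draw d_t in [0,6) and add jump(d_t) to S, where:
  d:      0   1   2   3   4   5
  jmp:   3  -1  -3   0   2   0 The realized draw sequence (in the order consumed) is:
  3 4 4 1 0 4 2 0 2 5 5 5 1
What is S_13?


3

t=0: S=-1, d=3, jump=0, S_1=-1
t=1: S=-1, d=4, jump=2, S_2=1
t=2: S=1, d=4, jump=2, S_3=3
t=3: S=3, d=1, jump=-1, S_4=2
t=4: S=2, d=0, jump=3, S_5=5
t=5: S=5, d=4, jump=2, S_6=7
t=6: S=7, d=2, jump=-3, S_7=4
t=7: S=4, d=0, jump=3, S_8=7
t=8: S=7, d=2, jump=-3, S_9=4
t=9: S=4, d=5, jump=0, S_10=4
t=10: S=4, d=5, jump=0, S_11=4
t=11: S=4, d=5, jump=0, S_12=4
t=12: S=4, d=1, jump=-1, S_13=3


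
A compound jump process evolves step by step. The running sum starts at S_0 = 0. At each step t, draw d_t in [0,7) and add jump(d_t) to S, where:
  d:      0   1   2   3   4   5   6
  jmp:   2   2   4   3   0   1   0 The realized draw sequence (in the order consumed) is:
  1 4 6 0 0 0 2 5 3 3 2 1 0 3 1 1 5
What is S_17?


t=0: S=0, d=1, jump=2, S_1=2
t=1: S=2, d=4, jump=0, S_2=2
t=2: S=2, d=6, jump=0, S_3=2
t=3: S=2, d=0, jump=2, S_4=4
t=4: S=4, d=0, jump=2, S_5=6
t=5: S=6, d=0, jump=2, S_6=8
t=6: S=8, d=2, jump=4, S_7=12
t=7: S=12, d=5, jump=1, S_8=13
t=8: S=13, d=3, jump=3, S_9=16
t=9: S=16, d=3, jump=3, S_10=19
t=10: S=19, d=2, jump=4, S_11=23
t=11: S=23, d=1, jump=2, S_12=25
t=12: S=25, d=0, jump=2, S_13=27
t=13: S=27, d=3, jump=3, S_14=30
t=14: S=30, d=1, jump=2, S_15=32
t=15: S=32, d=1, jump=2, S_16=34
t=16: S=34, d=5, jump=1, S_17=35

35


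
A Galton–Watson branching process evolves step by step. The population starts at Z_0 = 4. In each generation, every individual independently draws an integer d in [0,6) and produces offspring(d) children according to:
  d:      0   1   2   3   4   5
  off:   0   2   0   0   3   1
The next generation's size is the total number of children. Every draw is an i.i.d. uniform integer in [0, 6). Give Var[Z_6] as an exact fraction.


Outcome values over d=0..5: [0, 2, 0, 0, 3, 1]
Σy = 6, Σy² = 14, M = 6
μ = 6/6 = 1,  σ² = 14/6 − (1)² = 4/3
V_0 = 0, E_0 = 4
V_1 = 4/3·E_0 + (1)²·V_0 = 16/3;  E_1 = 4
V_2 = 4/3·E_1 + (1)²·V_1 = 32/3;  E_2 = 4
V_3 = 4/3·E_2 + (1)²·V_2 = 16;  E_3 = 4
V_4 = 4/3·E_3 + (1)²·V_3 = 64/3;  E_4 = 4
V_5 = 4/3·E_4 + (1)²·V_4 = 80/3;  E_5 = 4
V_6 = 4/3·E_5 + (1)²·V_5 = 32;  E_6 = 4

32


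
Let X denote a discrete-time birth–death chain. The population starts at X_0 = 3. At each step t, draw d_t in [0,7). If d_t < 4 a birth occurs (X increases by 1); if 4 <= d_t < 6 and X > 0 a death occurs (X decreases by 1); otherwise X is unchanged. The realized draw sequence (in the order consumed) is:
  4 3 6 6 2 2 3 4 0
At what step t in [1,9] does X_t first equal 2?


1

t=0: X=3, d=4 → death, X_1=2
t=1: X=2, d=3 → birth, X_2=3
t=2: X=3, d=6 → hold, X_3=3
t=3: X=3, d=6 → hold, X_4=3
t=4: X=3, d=2 → birth, X_5=4
t=5: X=4, d=2 → birth, X_6=5
t=6: X=5, d=3 → birth, X_7=6
t=7: X=6, d=4 → death, X_8=5
t=8: X=5, d=0 → birth, X_9=6


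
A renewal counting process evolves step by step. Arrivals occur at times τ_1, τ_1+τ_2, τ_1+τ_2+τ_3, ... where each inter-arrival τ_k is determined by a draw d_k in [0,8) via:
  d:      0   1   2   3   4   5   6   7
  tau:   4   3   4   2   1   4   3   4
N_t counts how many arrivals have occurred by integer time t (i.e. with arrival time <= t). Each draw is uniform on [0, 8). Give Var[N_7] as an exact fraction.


1981484020303/4398046511104

Inter-arrival values over d=0..7: [4, 3, 4, 2, 1, 4, 3, 4]
Each d has probability 1/8, so the pmf of τ is: f(1) = 1/8, f(2) = 1/8, f(3) = 1/4, f(4) = 1/2
Let p_n(j) = P(N_n = j), with p_0 = [1]. Condition on τ_1: p_n(0) = P(τ > n), and for j >= 1, p_n(j) = Σ_{k<=n} f(k)·p_{n−k}(j−1)
p_1 = [7/8, 1/8]  (j = 0..1)
p_2 = [3/4, 15/64, 1/64]  (j = 0..2)
p_3 = [1/2, 29/64, 23/512, 1/512]  (j = 0..3)
p_4 = [0, 7/8, 15/128, 31/4096, 1/4096]  (j = 0..4)
p_5 = [0, 11/16, 147/512, 99/4096, 39/32768, 1/32768]  (j = 0..5)
p_6 = [0, 1/2, 109/256, 285/4096, 73/16384, 47/262144, 1/262144]  (j = 0..6)
p_7 = [0, 1/4, 19/32, 577/4096, 239/16384, 201/262144, 55/2097152, 1/2097152]  (j = 0..7)
E[N_7] = Σ j·p_7(j) = 4031673/2097152;  E[N_7²] = Σ j²·p_7(j) = 8695541/2097152
Var[N_7] = 8695541/2097152 − (4031673/2097152)² = 1981484020303/4398046511104


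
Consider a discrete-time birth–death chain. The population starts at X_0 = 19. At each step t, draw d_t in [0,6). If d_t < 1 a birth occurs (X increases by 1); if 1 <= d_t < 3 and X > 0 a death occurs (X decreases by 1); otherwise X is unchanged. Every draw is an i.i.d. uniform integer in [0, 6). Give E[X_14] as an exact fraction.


X can drop by at most 1 per step and X_0 = 19 > T = 14, so X_t >= 19 − t >= 5 > 0 for every t <= 14: the floor at 0 (the 'and X > 0' condition) never binds. Hence X_14 = X_0 + Σ_{t<14} Y_t with i.i.d. increments Y_t = y(d_t) ∈ {+1, −1, 0}.
Outcome values over d=0..5: [1, -1, -1, 0, 0, 0]
Σy = -1, Σy² = 3, M = 6
μ = -1/6 = -1/6,  σ² = 3/6 − (-1/6)² = 17/36
E[X_14] = 19 + 14·(-1/6) = 50/3

50/3


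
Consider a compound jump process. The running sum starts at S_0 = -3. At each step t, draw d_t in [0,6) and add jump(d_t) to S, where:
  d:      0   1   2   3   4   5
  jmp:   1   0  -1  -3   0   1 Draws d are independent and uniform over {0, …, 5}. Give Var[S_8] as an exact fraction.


Outcome values over d=0..5: [1, 0, -1, -3, 0, 1]
Σy = -2, Σy² = 12, M = 6
μ = -2/6 = -1/3,  σ² = 12/6 − (-1/3)² = 17/9
Independent increments: Var[S_8] = 8·σ² = 8·(17/9) = 136/9

136/9


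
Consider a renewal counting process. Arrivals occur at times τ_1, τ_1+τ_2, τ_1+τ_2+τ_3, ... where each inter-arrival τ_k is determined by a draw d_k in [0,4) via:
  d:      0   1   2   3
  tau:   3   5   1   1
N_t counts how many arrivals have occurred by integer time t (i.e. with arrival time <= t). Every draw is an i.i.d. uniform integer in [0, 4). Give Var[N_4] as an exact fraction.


319/256

Inter-arrival values over d=0..3: [3, 5, 1, 1]
Each d has probability 1/4, so the pmf of τ is: f(1) = 1/2, f(3) = 1/4, f(5) = 1/4
Let p_n(j) = P(N_n = j), with p_0 = [1]. Condition on τ_1: p_n(0) = P(τ > n), and for j >= 1, p_n(j) = Σ_{k<=n} f(k)·p_{n−k}(j−1)
p_1 = [1/2, 1/2]  (j = 0..1)
p_2 = [1/2, 1/4, 1/4]  (j = 0..2)
p_3 = [1/4, 1/2, 1/8, 1/8]  (j = 0..3)
p_4 = [1/4, 1/4, 3/8, 1/16, 1/16]  (j = 0..4)
E[N_4] = Σ j·p_4(j) = 23/16;  E[N_4²] = Σ j²·p_4(j) = 53/16
Var[N_4] = 53/16 − (23/16)² = 319/256


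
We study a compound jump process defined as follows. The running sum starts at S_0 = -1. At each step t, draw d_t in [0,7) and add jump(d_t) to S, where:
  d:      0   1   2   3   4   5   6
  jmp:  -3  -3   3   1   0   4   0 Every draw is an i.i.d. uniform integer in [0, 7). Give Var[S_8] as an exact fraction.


2432/49

Outcome values over d=0..6: [-3, -3, 3, 1, 0, 4, 0]
Σy = 2, Σy² = 44, M = 7
μ = 2/7 = 2/7,  σ² = 44/7 − (2/7)² = 304/49
Independent increments: Var[S_8] = 8·σ² = 8·(304/49) = 2432/49


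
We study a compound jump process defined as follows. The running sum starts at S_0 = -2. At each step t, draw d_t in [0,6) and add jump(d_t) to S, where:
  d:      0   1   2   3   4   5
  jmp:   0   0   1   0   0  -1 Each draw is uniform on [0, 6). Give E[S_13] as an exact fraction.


-2

Outcome values over d=0..5: [0, 0, 1, 0, 0, -1]
Σy = 0, Σy² = 2, M = 6
μ = 0/6 = 0,  σ² = 2/6 − (0)² = 1/3
E[S_13] = -2 + 13·(0) = -2
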